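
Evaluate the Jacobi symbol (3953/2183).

0

(3953/2183)
  = (1770/2183)    [3953 ≡ 1770 mod 2183]
  = (885/2183)    [2183 ≡ 7 mod 8 ⇒ (2/2183) = +1]
  = (2183/885)    [QR: 885 ≡ 1 mod 4, sign kept]
  = (413/885)    [2183 ≡ 413 mod 885]
  = (885/413)    [QR: 413 ≡ 1 mod 4, sign kept]
  = (59/413)    [885 ≡ 59 mod 413]
  = (413/59)    [QR: 413 ≡ 1 mod 4, sign kept]
  = (0/59)    [413 ≡ 0 mod 59]
  = 0    [numerator 0, gcd > 1]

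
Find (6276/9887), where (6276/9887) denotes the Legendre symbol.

Factor out 2: 6276 = 2^2·1569. Since 9887 ≡ 7 (mod 8), (2/9887) = +1, and (2/9887)^2 = +1. Now have (1569/9887).
1569 ≡ 1 (mod 4), so quadratic reciprocity gives (1569/9887) = (9887/1569). Reduce: 9887 ≡ 473 (mod 1569). Now have (473/1569).
473 ≡ 1 (mod 4), so quadratic reciprocity gives (473/1569) = (1569/473). Reduce: 1569 ≡ 150 (mod 473). Now have (150/473).
Factor out 2: 150 = 2·75. Since 473 ≡ 1 (mod 8), (2/473) = +1. Now have (75/473).
473 ≡ 1 (mod 4), so quadratic reciprocity gives (75/473) = (473/75). Reduce: 473 ≡ 23 (mod 75). Now have (23/75).
Both 23 ≡ 3 and 75 ≡ 3 (mod 4), so reciprocity gives (23/75) = -(75/23). Reduce: 75 ≡ 6 (mod 23). Now have -(6/23).
Factor out 2: 6 = 2·3. Since 23 ≡ 7 (mod 8), (2/23) = +1. Now have -(3/23).
Both 3 ≡ 3 and 23 ≡ 3 (mod 4), so reciprocity gives (3/23) = -(23/3). Reduce: 23 ≡ 2 (mod 3). Now have (2/3).
Factor out 2: 2 = 2. Since 3 ≡ 3 (mod 8), (2/3) = -1. Now have -(1/3).
(1/3) = 1. Collecting the sign factors: -1.

-1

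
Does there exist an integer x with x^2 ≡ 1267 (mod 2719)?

yes

(1267/2719)
  = -(2719/1267)    [QR: both ≡ 3 mod 4, sign flips]
  = -(185/1267)    [2719 ≡ 185 mod 1267]
  = -(1267/185)    [QR: 185 ≡ 1 mod 4, sign kept]
  = -(157/185)    [1267 ≡ 157 mod 185]
  = -(185/157)    [QR: 157 ≡ 1 mod 4, sign kept]
  = -(28/157)    [185 ≡ 28 mod 157]
  = -(7/157)    [157 ≡ 5 mod 8 ⇒ (2/157)^2 = +1]
  = -(157/7)    [QR: 157 ≡ 1 mod 4, sign kept]
  = -(3/7)    [157 ≡ 3 mod 7]
  = (7/3)    [QR: both ≡ 3 mod 4, sign flips]
  = (1/3)    [7 ≡ 1 mod 3]
  = 1    [(1/3) = 1]
(1267/2719) = 1, and 2719 is prime, so 1267 is a quadratic residue mod 2719.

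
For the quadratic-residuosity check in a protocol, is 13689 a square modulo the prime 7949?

yes

Reduce the numerator: 13689 ≡ 5740 (mod 7949), so (13689/7949) = (5740/7949).
Factor out 2: 5740 = 2^2·1435. Since 7949 ≡ 5 (mod 8), (2/7949) = -1, and (2/7949)^2 = +1. Now have (1435/7949).
7949 ≡ 1 (mod 4), so quadratic reciprocity gives (1435/7949) = (7949/1435). Reduce: 7949 ≡ 774 (mod 1435). Now have (774/1435).
Factor out 2: 774 = 2·387. Since 1435 ≡ 3 (mod 8), (2/1435) = -1. Now have -(387/1435).
Both 387 ≡ 3 and 1435 ≡ 3 (mod 4), so reciprocity gives (387/1435) = -(1435/387). Reduce: 1435 ≡ 274 (mod 387). Now have (274/387).
Factor out 2: 274 = 2·137. Since 387 ≡ 3 (mod 8), (2/387) = -1. Now have -(137/387).
137 ≡ 1 (mod 4), so quadratic reciprocity gives (137/387) = (387/137). Reduce: 387 ≡ 113 (mod 137). Now have -(113/137).
113 ≡ 1 (mod 4), so quadratic reciprocity gives (113/137) = (137/113). Reduce: 137 ≡ 24 (mod 113). Now have -(24/113).
Factor out 2: 24 = 2^3·3. Since 113 ≡ 1 (mod 8), (2/113) = +1, and (2/113)^3 = +1. Now have -(3/113).
113 ≡ 1 (mod 4), so quadratic reciprocity gives (3/113) = (113/3). Reduce: 113 ≡ 2 (mod 3). Now have -(2/3).
Factor out 2: 2 = 2. Since 3 ≡ 3 (mod 8), (2/3) = -1. Now have (1/3).
(1/3) = 1. Collecting the sign factors: 1.
The Legendre symbol is 1, so x^2 ≡ 13689 (mod 7949) has solution.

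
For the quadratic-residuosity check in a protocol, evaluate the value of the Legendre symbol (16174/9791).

(16174/9791)
  = (6383/9791)    [16174 ≡ 6383 mod 9791]
  = -(9791/6383)    [QR: both ≡ 3 mod 4, sign flips]
  = -(3408/6383)    [9791 ≡ 3408 mod 6383]
  = -(213/6383)    [6383 ≡ 7 mod 8 ⇒ (2/6383)^4 = +1]
  = -(6383/213)    [QR: 213 ≡ 1 mod 4, sign kept]
  = -(206/213)    [6383 ≡ 206 mod 213]
  = (103/213)    [213 ≡ 5 mod 8 ⇒ (2/213) = -1]
  = (213/103)    [QR: 213 ≡ 1 mod 4, sign kept]
  = (7/103)    [213 ≡ 7 mod 103]
  = -(103/7)    [QR: both ≡ 3 mod 4, sign flips]
  = -(5/7)    [103 ≡ 5 mod 7]
  = -(7/5)    [QR: 5 ≡ 1 mod 4, sign kept]
  = -(2/5)    [7 ≡ 2 mod 5]
  = (1/5)    [5 ≡ 5 mod 8 ⇒ (2/5) = -1]
  = 1    [(1/5) = 1]

1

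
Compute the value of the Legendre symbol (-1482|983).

1

(-1482|983)
  = (484|983)    [-1482 ≡ 484 mod 983]
  = (121|983)    [983 ≡ 7 mod 8 ⇒ (2|983)^2 = +1]
  = (983|121)    [QR: 121 ≡ 1 mod 4, sign kept]
  = (15|121)    [983 ≡ 15 mod 121]
  = (121|15)    [QR: 121 ≡ 1 mod 4, sign kept]
  = (1|15)    [121 ≡ 1 mod 15]
  = 1    [(1|15) = 1]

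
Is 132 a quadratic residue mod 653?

(132/653)
  = (33/653)    [653 ≡ 5 mod 8 ⇒ (2/653)^2 = +1]
  = (653/33)    [QR: 33 ≡ 1 mod 4, sign kept]
  = (26/33)    [653 ≡ 26 mod 33]
  = (13/33)    [33 ≡ 1 mod 8 ⇒ (2/33) = +1]
  = (33/13)    [QR: 13 ≡ 1 mod 4, sign kept]
  = (7/13)    [33 ≡ 7 mod 13]
  = (13/7)    [QR: 13 ≡ 1 mod 4, sign kept]
  = (6/7)    [13 ≡ 6 mod 7]
  = (3/7)    [7 ≡ 7 mod 8 ⇒ (2/7) = +1]
  = -(7/3)    [QR: both ≡ 3 mod 4, sign flips]
  = -(1/3)    [7 ≡ 1 mod 3]
  = -1    [(1/3) = 1]
The Legendre symbol is -1, so x^2 ≡ 132 (mod 653) has no solution.

no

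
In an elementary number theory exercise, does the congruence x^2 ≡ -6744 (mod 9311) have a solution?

(-6744/9311)
  = -(6744/9311)    [9311 ≡ 3 mod 4 ⇒ (-1/9311) = -1]
  = -(843/9311)    [9311 ≡ 7 mod 8 ⇒ (2/9311)^3 = +1]
  = (9311/843)    [QR: both ≡ 3 mod 4, sign flips]
  = (38/843)    [9311 ≡ 38 mod 843]
  = -(19/843)    [843 ≡ 3 mod 8 ⇒ (2/843) = -1]
  = (843/19)    [QR: both ≡ 3 mod 4, sign flips]
  = (7/19)    [843 ≡ 7 mod 19]
  = -(19/7)    [QR: both ≡ 3 mod 4, sign flips]
  = -(5/7)    [19 ≡ 5 mod 7]
  = -(7/5)    [QR: 5 ≡ 1 mod 4, sign kept]
  = -(2/5)    [7 ≡ 2 mod 5]
  = (1/5)    [5 ≡ 5 mod 8 ⇒ (2/5) = -1]
  = 1    [(1/5) = 1]
(-6744/9311) = 1, and 9311 is prime, so -6744 is a quadratic residue mod 9311.

yes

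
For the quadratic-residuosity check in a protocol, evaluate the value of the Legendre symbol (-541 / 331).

1

(-541 / 331)
  = (121 / 331)    [-541 ≡ 121 mod 331]
  = (331 / 121)    [QR: 121 ≡ 1 mod 4, sign kept]
  = (89 / 121)    [331 ≡ 89 mod 121]
  = (121 / 89)    [QR: 89 ≡ 1 mod 4, sign kept]
  = (32 / 89)    [121 ≡ 32 mod 89]
  = (1 / 89)    [89 ≡ 1 mod 8 ⇒ (2 / 89)^5 = +1]
  = 1    [(1 / 89) = 1]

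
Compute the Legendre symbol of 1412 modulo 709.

-1

(1412 / 709)
  = (703 / 709)    [1412 ≡ 703 mod 709]
  = (709 / 703)    [QR: 709 ≡ 1 mod 4, sign kept]
  = (6 / 703)    [709 ≡ 6 mod 703]
  = (3 / 703)    [703 ≡ 7 mod 8 ⇒ (2 / 703) = +1]
  = -(703 / 3)    [QR: both ≡ 3 mod 4, sign flips]
  = -(1 / 3)    [703 ≡ 1 mod 3]
  = -1    [(1 / 3) = 1]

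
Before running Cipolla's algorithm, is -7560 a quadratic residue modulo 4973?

Pull out -1: (-7560/4973) = (-1/4973)·(7560/4973). Since 4973 ≡ 1 (mod 4), (-1/4973) = +1. Now have (7560/4973).
Reduce the numerator: 7560 ≡ 2587 (mod 4973), so (7560/4973) = (2587/4973).
4973 ≡ 1 (mod 4), so quadratic reciprocity gives (2587/4973) = (4973/2587). Reduce: 4973 ≡ 2386 (mod 2587). Now have (2386/2587).
Factor out 2: 2386 = 2·1193. Since 2587 ≡ 3 (mod 8), (2/2587) = -1. Now have -(1193/2587).
1193 ≡ 1 (mod 4), so quadratic reciprocity gives (1193/2587) = (2587/1193). Reduce: 2587 ≡ 201 (mod 1193). Now have -(201/1193).
201 ≡ 1 (mod 4), so quadratic reciprocity gives (201/1193) = (1193/201). Reduce: 1193 ≡ 188 (mod 201). Now have -(188/201).
Factor out 2: 188 = 2^2·47. Since 201 ≡ 1 (mod 8), (2/201) = +1, and (2/201)^2 = +1. Now have -(47/201).
201 ≡ 1 (mod 4), so quadratic reciprocity gives (47/201) = (201/47). Reduce: 201 ≡ 13 (mod 47). Now have -(13/47).
13 ≡ 1 (mod 4), so quadratic reciprocity gives (13/47) = (47/13). Reduce: 47 ≡ 8 (mod 13). Now have -(8/13).
Factor out 2: 8 = 2^3. Since 13 ≡ 5 (mod 8), (2/13) = -1, and (2/13)^3 = -1. Now have (1/13).
(1/13) = 1. Collecting the sign factors: 1.
(-7560/4973) = 1, and 4973 is prime, so -7560 is a quadratic residue mod 4973.

yes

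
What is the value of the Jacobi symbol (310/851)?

1

Factor out 2: 310 = 2·155. Since 851 ≡ 3 (mod 8), (2/851) = -1. Now have -(155/851).
Both 155 ≡ 3 and 851 ≡ 3 (mod 4), so reciprocity gives (155/851) = -(851/155). Reduce: 851 ≡ 76 (mod 155). Now have (76/155).
Factor out 2: 76 = 2^2·19. Since 155 ≡ 3 (mod 8), (2/155) = -1, and (2/155)^2 = +1. Now have (19/155).
Both 19 ≡ 3 and 155 ≡ 3 (mod 4), so reciprocity gives (19/155) = -(155/19). Reduce: 155 ≡ 3 (mod 19). Now have -(3/19).
Both 3 ≡ 3 and 19 ≡ 3 (mod 4), so reciprocity gives (3/19) = -(19/3). Reduce: 19 ≡ 1 (mod 3). Now have (1/3).
(1/3) = 1. Collecting the sign factors: 1.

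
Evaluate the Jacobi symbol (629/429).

-1

(629/429)
  = (200/429)    [629 ≡ 200 mod 429]
  = -(25/429)    [429 ≡ 5 mod 8 ⇒ (2/429)^3 = -1]
  = -(429/25)    [QR: 25 ≡ 1 mod 4, sign kept]
  = -(4/25)    [429 ≡ 4 mod 25]
  = -(1/25)    [25 ≡ 1 mod 8 ⇒ (2/25)^2 = +1]
  = -1    [(1/25) = 1]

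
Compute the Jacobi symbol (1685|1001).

-1

Reduce the numerator: 1685 ≡ 684 (mod 1001), so (1685|1001) = (684|1001).
Factor out 2: 684 = 2^2·171. Since 1001 ≡ 1 (mod 8), (2|1001) = +1, and (2|1001)^2 = +1. Now have (171|1001).
1001 ≡ 1 (mod 4), so quadratic reciprocity gives (171|1001) = (1001|171). Reduce: 1001 ≡ 146 (mod 171). Now have (146|171).
Factor out 2: 146 = 2·73. Since 171 ≡ 3 (mod 8), (2|171) = -1. Now have -(73|171).
73 ≡ 1 (mod 4), so quadratic reciprocity gives (73|171) = (171|73). Reduce: 171 ≡ 25 (mod 73). Now have -(25|73).
25 ≡ 1 (mod 4), so quadratic reciprocity gives (25|73) = (73|25). Reduce: 73 ≡ 23 (mod 25). Now have -(23|25).
25 ≡ 1 (mod 4), so quadratic reciprocity gives (23|25) = (25|23). Reduce: 25 ≡ 2 (mod 23). Now have -(2|23).
Factor out 2: 2 = 2. Since 23 ≡ 7 (mod 8), (2|23) = +1. Now have -(1|23).
(1|23) = 1. Collecting the sign factors: -1.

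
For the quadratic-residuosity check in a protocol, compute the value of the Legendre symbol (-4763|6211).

1

Pull out -1: (-4763|6211) = (-1|6211)·(4763|6211). Since 6211 ≡ 3 (mod 4), (-1|6211) = -1. Now have -(4763|6211).
Both 4763 ≡ 3 and 6211 ≡ 3 (mod 4), so reciprocity gives (4763|6211) = -(6211|4763). Reduce: 6211 ≡ 1448 (mod 4763). Now have (1448|4763).
Factor out 2: 1448 = 2^3·181. Since 4763 ≡ 3 (mod 8), (2|4763) = -1, and (2|4763)^3 = -1. Now have -(181|4763).
181 ≡ 1 (mod 4), so quadratic reciprocity gives (181|4763) = (4763|181). Reduce: 4763 ≡ 57 (mod 181). Now have -(57|181).
57 ≡ 1 (mod 4), so quadratic reciprocity gives (57|181) = (181|57). Reduce: 181 ≡ 10 (mod 57). Now have -(10|57).
Factor out 2: 10 = 2·5. Since 57 ≡ 1 (mod 8), (2|57) = +1. Now have -(5|57).
5 ≡ 1 (mod 4), so quadratic reciprocity gives (5|57) = (57|5). Reduce: 57 ≡ 2 (mod 5). Now have -(2|5).
Factor out 2: 2 = 2. Since 5 ≡ 5 (mod 8), (2|5) = -1. Now have (1|5).
(1|5) = 1. Collecting the sign factors: 1.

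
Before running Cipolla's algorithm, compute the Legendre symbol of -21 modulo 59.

Reduce the numerator: -21 ≡ 38 (mod 59), so (-21/59) = (38/59).
Factor out 2: 38 = 2·19. Since 59 ≡ 3 (mod 8), (2/59) = -1. Now have -(19/59).
Both 19 ≡ 3 and 59 ≡ 3 (mod 4), so reciprocity gives (19/59) = -(59/19). Reduce: 59 ≡ 2 (mod 19). Now have (2/19).
Factor out 2: 2 = 2. Since 19 ≡ 3 (mod 8), (2/19) = -1. Now have -(1/19).
(1/19) = 1. Collecting the sign factors: -1.

-1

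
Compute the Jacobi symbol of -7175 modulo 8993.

1

Reduce the numerator: -7175 ≡ 1818 (mod 8993), so (-7175/8993) = (1818/8993).
Factor out 2: 1818 = 2·909. Since 8993 ≡ 1 (mod 8), (2/8993) = +1. Now have (909/8993).
909 ≡ 1 (mod 4), so quadratic reciprocity gives (909/8993) = (8993/909). Reduce: 8993 ≡ 812 (mod 909). Now have (812/909).
Factor out 2: 812 = 2^2·203. Since 909 ≡ 5 (mod 8), (2/909) = -1, and (2/909)^2 = +1. Now have (203/909).
909 ≡ 1 (mod 4), so quadratic reciprocity gives (203/909) = (909/203). Reduce: 909 ≡ 97 (mod 203). Now have (97/203).
97 ≡ 1 (mod 4), so quadratic reciprocity gives (97/203) = (203/97). Reduce: 203 ≡ 9 (mod 97). Now have (9/97).
9 ≡ 1 (mod 4), so quadratic reciprocity gives (9/97) = (97/9). Reduce: 97 ≡ 7 (mod 9). Now have (7/9).
9 ≡ 1 (mod 4), so quadratic reciprocity gives (7/9) = (9/7). Reduce: 9 ≡ 2 (mod 7). Now have (2/7).
Factor out 2: 2 = 2. Since 7 ≡ 7 (mod 8), (2/7) = +1. Now have (1/7).
(1/7) = 1. Collecting the sign factors: 1.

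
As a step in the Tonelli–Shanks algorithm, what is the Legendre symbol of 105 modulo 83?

-1

(105|83)
  = (22|83)    [105 ≡ 22 mod 83]
  = -(11|83)    [83 ≡ 3 mod 8 ⇒ (2|83) = -1]
  = (83|11)    [QR: both ≡ 3 mod 4, sign flips]
  = (6|11)    [83 ≡ 6 mod 11]
  = -(3|11)    [11 ≡ 3 mod 8 ⇒ (2|11) = -1]
  = (11|3)    [QR: both ≡ 3 mod 4, sign flips]
  = (2|3)    [11 ≡ 2 mod 3]
  = -(1|3)    [3 ≡ 3 mod 8 ⇒ (2|3) = -1]
  = -1    [(1|3) = 1]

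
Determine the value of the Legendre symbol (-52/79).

Reduce the numerator: -52 ≡ 27 (mod 79), so (-52/79) = (27/79).
Both 27 ≡ 3 and 79 ≡ 3 (mod 4), so reciprocity gives (27/79) = -(79/27). Reduce: 79 ≡ 25 (mod 27). Now have -(25/27).
25 ≡ 1 (mod 4), so quadratic reciprocity gives (25/27) = (27/25). Reduce: 27 ≡ 2 (mod 25). Now have -(2/25).
Factor out 2: 2 = 2. Since 25 ≡ 1 (mod 8), (2/25) = +1. Now have -(1/25).
(1/25) = 1. Collecting the sign factors: -1.

-1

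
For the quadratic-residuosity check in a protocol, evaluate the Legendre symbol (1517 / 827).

Reduce the numerator: 1517 ≡ 690 (mod 827), so (1517 / 827) = (690 / 827).
Factor out 2: 690 = 2·345. Since 827 ≡ 3 (mod 8), (2 / 827) = -1. Now have -(345 / 827).
345 ≡ 1 (mod 4), so quadratic reciprocity gives (345 / 827) = (827 / 345). Reduce: 827 ≡ 137 (mod 345). Now have -(137 / 345).
137 ≡ 1 (mod 4), so quadratic reciprocity gives (137 / 345) = (345 / 137). Reduce: 345 ≡ 71 (mod 137). Now have -(71 / 137).
137 ≡ 1 (mod 4), so quadratic reciprocity gives (71 / 137) = (137 / 71). Reduce: 137 ≡ 66 (mod 71). Now have -(66 / 71).
Factor out 2: 66 = 2·33. Since 71 ≡ 7 (mod 8), (2 / 71) = +1. Now have -(33 / 71).
33 ≡ 1 (mod 4), so quadratic reciprocity gives (33 / 71) = (71 / 33). Reduce: 71 ≡ 5 (mod 33). Now have -(5 / 33).
5 ≡ 1 (mod 4), so quadratic reciprocity gives (5 / 33) = (33 / 5). Reduce: 33 ≡ 3 (mod 5). Now have -(3 / 5).
5 ≡ 1 (mod 4), so quadratic reciprocity gives (3 / 5) = (5 / 3). Reduce: 5 ≡ 2 (mod 3). Now have -(2 / 3).
Factor out 2: 2 = 2. Since 3 ≡ 3 (mod 8), (2 / 3) = -1. Now have (1 / 3).
(1 / 3) = 1. Collecting the sign factors: 1.

1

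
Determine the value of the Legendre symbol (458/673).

(458/673)
  = (229/673)    [673 ≡ 1 mod 8 ⇒ (2/673) = +1]
  = (673/229)    [QR: 229 ≡ 1 mod 4, sign kept]
  = (215/229)    [673 ≡ 215 mod 229]
  = (229/215)    [QR: 229 ≡ 1 mod 4, sign kept]
  = (14/215)    [229 ≡ 14 mod 215]
  = (7/215)    [215 ≡ 7 mod 8 ⇒ (2/215) = +1]
  = -(215/7)    [QR: both ≡ 3 mod 4, sign flips]
  = -(5/7)    [215 ≡ 5 mod 7]
  = -(7/5)    [QR: 5 ≡ 1 mod 4, sign kept]
  = -(2/5)    [7 ≡ 2 mod 5]
  = (1/5)    [5 ≡ 5 mod 8 ⇒ (2/5) = -1]
  = 1    [(1/5) = 1]

1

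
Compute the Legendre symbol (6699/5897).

-1

(6699/5897)
  = (802/5897)    [6699 ≡ 802 mod 5897]
  = (401/5897)    [5897 ≡ 1 mod 8 ⇒ (2/5897) = +1]
  = (5897/401)    [QR: 401 ≡ 1 mod 4, sign kept]
  = (283/401)    [5897 ≡ 283 mod 401]
  = (401/283)    [QR: 401 ≡ 1 mod 4, sign kept]
  = (118/283)    [401 ≡ 118 mod 283]
  = -(59/283)    [283 ≡ 3 mod 8 ⇒ (2/283) = -1]
  = (283/59)    [QR: both ≡ 3 mod 4, sign flips]
  = (47/59)    [283 ≡ 47 mod 59]
  = -(59/47)    [QR: both ≡ 3 mod 4, sign flips]
  = -(12/47)    [59 ≡ 12 mod 47]
  = -(3/47)    [47 ≡ 7 mod 8 ⇒ (2/47)^2 = +1]
  = (47/3)    [QR: both ≡ 3 mod 4, sign flips]
  = (2/3)    [47 ≡ 2 mod 3]
  = -(1/3)    [3 ≡ 3 mod 8 ⇒ (2/3) = -1]
  = -1    [(1/3) = 1]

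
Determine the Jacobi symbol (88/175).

(88/175)
  = (11/175)    [175 ≡ 7 mod 8 ⇒ (2/175)^3 = +1]
  = -(175/11)    [QR: both ≡ 3 mod 4, sign flips]
  = -(10/11)    [175 ≡ 10 mod 11]
  = (5/11)    [11 ≡ 3 mod 8 ⇒ (2/11) = -1]
  = (11/5)    [QR: 5 ≡ 1 mod 4, sign kept]
  = (1/5)    [11 ≡ 1 mod 5]
  = 1    [(1/5) = 1]

1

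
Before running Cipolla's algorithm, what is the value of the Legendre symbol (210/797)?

1

(210/797)
  = -(105/797)    [797 ≡ 5 mod 8 ⇒ (2/797) = -1]
  = -(797/105)    [QR: 105 ≡ 1 mod 4, sign kept]
  = -(62/105)    [797 ≡ 62 mod 105]
  = -(31/105)    [105 ≡ 1 mod 8 ⇒ (2/105) = +1]
  = -(105/31)    [QR: 105 ≡ 1 mod 4, sign kept]
  = -(12/31)    [105 ≡ 12 mod 31]
  = -(3/31)    [31 ≡ 7 mod 8 ⇒ (2/31)^2 = +1]
  = (31/3)    [QR: both ≡ 3 mod 4, sign flips]
  = (1/3)    [31 ≡ 1 mod 3]
  = 1    [(1/3) = 1]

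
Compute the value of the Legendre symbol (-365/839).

(-365/839)
  = -(365/839)    [839 ≡ 3 mod 4 ⇒ (-1/839) = -1]
  = -(839/365)    [QR: 365 ≡ 1 mod 4, sign kept]
  = -(109/365)    [839 ≡ 109 mod 365]
  = -(365/109)    [QR: 109 ≡ 1 mod 4, sign kept]
  = -(38/109)    [365 ≡ 38 mod 109]
  = (19/109)    [109 ≡ 5 mod 8 ⇒ (2/109) = -1]
  = (109/19)    [QR: 109 ≡ 1 mod 4, sign kept]
  = (14/19)    [109 ≡ 14 mod 19]
  = -(7/19)    [19 ≡ 3 mod 8 ⇒ (2/19) = -1]
  = (19/7)    [QR: both ≡ 3 mod 4, sign flips]
  = (5/7)    [19 ≡ 5 mod 7]
  = (7/5)    [QR: 5 ≡ 1 mod 4, sign kept]
  = (2/5)    [7 ≡ 2 mod 5]
  = -(1/5)    [5 ≡ 5 mod 8 ⇒ (2/5) = -1]
  = -1    [(1/5) = 1]

-1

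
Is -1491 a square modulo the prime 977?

no

Pull out -1: (-1491/977) = (-1/977)·(1491/977). Since 977 ≡ 1 (mod 4), (-1/977) = +1. Now have (1491/977).
Reduce the numerator: 1491 ≡ 514 (mod 977), so (1491/977) = (514/977).
Factor out 2: 514 = 2·257. Since 977 ≡ 1 (mod 8), (2/977) = +1. Now have (257/977).
257 ≡ 1 (mod 4), so quadratic reciprocity gives (257/977) = (977/257). Reduce: 977 ≡ 206 (mod 257). Now have (206/257).
Factor out 2: 206 = 2·103. Since 257 ≡ 1 (mod 8), (2/257) = +1. Now have (103/257).
257 ≡ 1 (mod 4), so quadratic reciprocity gives (103/257) = (257/103). Reduce: 257 ≡ 51 (mod 103). Now have (51/103).
Both 51 ≡ 3 and 103 ≡ 3 (mod 4), so reciprocity gives (51/103) = -(103/51). Reduce: 103 ≡ 1 (mod 51). Now have -(1/51).
(1/51) = 1. Collecting the sign factors: -1.
(-1491/977) = -1, and 977 is prime, so -1491 is not a quadratic residue mod 977.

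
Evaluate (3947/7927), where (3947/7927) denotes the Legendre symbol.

(3947/7927)
  = -(7927/3947)    [QR: both ≡ 3 mod 4, sign flips]
  = -(33/3947)    [7927 ≡ 33 mod 3947]
  = -(3947/33)    [QR: 33 ≡ 1 mod 4, sign kept]
  = -(20/33)    [3947 ≡ 20 mod 33]
  = -(5/33)    [33 ≡ 1 mod 8 ⇒ (2/33)^2 = +1]
  = -(33/5)    [QR: 5 ≡ 1 mod 4, sign kept]
  = -(3/5)    [33 ≡ 3 mod 5]
  = -(5/3)    [QR: 5 ≡ 1 mod 4, sign kept]
  = -(2/3)    [5 ≡ 2 mod 3]
  = (1/3)    [3 ≡ 3 mod 8 ⇒ (2/3) = -1]
  = 1    [(1/3) = 1]

1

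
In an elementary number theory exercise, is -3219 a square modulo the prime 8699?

Pull out -1: (-3219/8699) = (-1/8699)·(3219/8699). Since 8699 ≡ 3 (mod 4), (-1/8699) = -1. Now have -(3219/8699).
Both 3219 ≡ 3 and 8699 ≡ 3 (mod 4), so reciprocity gives (3219/8699) = -(8699/3219). Reduce: 8699 ≡ 2261 (mod 3219). Now have (2261/3219).
2261 ≡ 1 (mod 4), so quadratic reciprocity gives (2261/3219) = (3219/2261). Reduce: 3219 ≡ 958 (mod 2261). Now have (958/2261).
Factor out 2: 958 = 2·479. Since 2261 ≡ 5 (mod 8), (2/2261) = -1. Now have -(479/2261).
2261 ≡ 1 (mod 4), so quadratic reciprocity gives (479/2261) = (2261/479). Reduce: 2261 ≡ 345 (mod 479). Now have -(345/479).
345 ≡ 1 (mod 4), so quadratic reciprocity gives (345/479) = (479/345). Reduce: 479 ≡ 134 (mod 345). Now have -(134/345).
Factor out 2: 134 = 2·67. Since 345 ≡ 1 (mod 8), (2/345) = +1. Now have -(67/345).
345 ≡ 1 (mod 4), so quadratic reciprocity gives (67/345) = (345/67). Reduce: 345 ≡ 10 (mod 67). Now have -(10/67).
Factor out 2: 10 = 2·5. Since 67 ≡ 3 (mod 8), (2/67) = -1. Now have (5/67).
5 ≡ 1 (mod 4), so quadratic reciprocity gives (5/67) = (67/5). Reduce: 67 ≡ 2 (mod 5). Now have (2/5).
Factor out 2: 2 = 2. Since 5 ≡ 5 (mod 8), (2/5) = -1. Now have -(1/5).
(1/5) = 1. Collecting the sign factors: -1.
(-3219/8699) = -1, and 8699 is prime, so -3219 is not a quadratic residue mod 8699.

no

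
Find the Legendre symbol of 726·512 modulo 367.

By multiplicativity, (726·512/367) = (726/367)·(512/367).
First factor (726/367):
Reduce the numerator: 726 ≡ 359 (mod 367), so (726/367) = (359/367).
Both 359 ≡ 3 and 367 ≡ 3 (mod 4), so reciprocity gives (359/367) = -(367/359). Reduce: 367 ≡ 8 (mod 359). Now have -(8/359).
Factor out 2: 8 = 2^3. Since 359 ≡ 7 (mod 8), (2/359) = +1, and (2/359)^3 = +1. Now have -(1/359).
(1/359) = 1. Collecting the sign factors: -1.
Second factor (512/367):
Reduce the numerator: 512 ≡ 145 (mod 367), so (512/367) = (145/367).
145 ≡ 1 (mod 4), so quadratic reciprocity gives (145/367) = (367/145). Reduce: 367 ≡ 77 (mod 145). Now have (77/145).
77 ≡ 1 (mod 4), so quadratic reciprocity gives (77/145) = (145/77). Reduce: 145 ≡ 68 (mod 77). Now have (68/77).
Factor out 2: 68 = 2^2·17. Since 77 ≡ 5 (mod 8), (2/77) = -1, and (2/77)^2 = +1. Now have (17/77).
17 ≡ 1 (mod 4), so quadratic reciprocity gives (17/77) = (77/17). Reduce: 77 ≡ 9 (mod 17). Now have (9/17).
9 ≡ 1 (mod 4), so quadratic reciprocity gives (9/17) = (17/9). Reduce: 17 ≡ 8 (mod 9). Now have (8/9).
Factor out 2: 8 = 2^3. Since 9 ≡ 1 (mod 8), (2/9) = +1, and (2/9)^3 = +1. Now have (1/9).
(1/9) = 1. Collecting the sign factors: 1.
Product: (-1)·(1) = -1.

-1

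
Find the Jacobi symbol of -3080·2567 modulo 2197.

-1

By multiplicativity, (-3080·2567/2197) = (-3080/2197)·(2567/2197).
First factor (-3080/2197):
Pull out -1: (-3080/2197) = (-1/2197)·(3080/2197). Since 2197 ≡ 1 (mod 4), (-1/2197) = +1. Now have (3080/2197).
Reduce the numerator: 3080 ≡ 883 (mod 2197), so (3080/2197) = (883/2197).
2197 ≡ 1 (mod 4), so quadratic reciprocity gives (883/2197) = (2197/883). Reduce: 2197 ≡ 431 (mod 883). Now have (431/883).
Both 431 ≡ 3 and 883 ≡ 3 (mod 4), so reciprocity gives (431/883) = -(883/431). Reduce: 883 ≡ 21 (mod 431). Now have -(21/431).
21 ≡ 1 (mod 4), so quadratic reciprocity gives (21/431) = (431/21). Reduce: 431 ≡ 11 (mod 21). Now have -(11/21).
21 ≡ 1 (mod 4), so quadratic reciprocity gives (11/21) = (21/11). Reduce: 21 ≡ 10 (mod 11). Now have -(10/11).
Factor out 2: 10 = 2·5. Since 11 ≡ 3 (mod 8), (2/11) = -1. Now have (5/11).
5 ≡ 1 (mod 4), so quadratic reciprocity gives (5/11) = (11/5). Reduce: 11 ≡ 1 (mod 5). Now have (1/5).
(1/5) = 1. Collecting the sign factors: 1.
Second factor (2567/2197):
Reduce the numerator: 2567 ≡ 370 (mod 2197), so (2567/2197) = (370/2197).
Factor out 2: 370 = 2·185. Since 2197 ≡ 5 (mod 8), (2/2197) = -1. Now have -(185/2197).
185 ≡ 1 (mod 4), so quadratic reciprocity gives (185/2197) = (2197/185). Reduce: 2197 ≡ 162 (mod 185). Now have -(162/185).
Factor out 2: 162 = 2·81. Since 185 ≡ 1 (mod 8), (2/185) = +1. Now have -(81/185).
81 ≡ 1 (mod 4), so quadratic reciprocity gives (81/185) = (185/81). Reduce: 185 ≡ 23 (mod 81). Now have -(23/81).
81 ≡ 1 (mod 4), so quadratic reciprocity gives (23/81) = (81/23). Reduce: 81 ≡ 12 (mod 23). Now have -(12/23).
Factor out 2: 12 = 2^2·3. Since 23 ≡ 7 (mod 8), (2/23) = +1, and (2/23)^2 = +1. Now have -(3/23).
Both 3 ≡ 3 and 23 ≡ 3 (mod 4), so reciprocity gives (3/23) = -(23/3). Reduce: 23 ≡ 2 (mod 3). Now have (2/3).
Factor out 2: 2 = 2. Since 3 ≡ 3 (mod 8), (2/3) = -1. Now have -(1/3).
(1/3) = 1. Collecting the sign factors: -1.
Product: (1)·(-1) = -1.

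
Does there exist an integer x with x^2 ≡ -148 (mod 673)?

yes

(-148/673)
  = (525/673)    [-148 ≡ 525 mod 673]
  = (673/525)    [QR: 525 ≡ 1 mod 4, sign kept]
  = (148/525)    [673 ≡ 148 mod 525]
  = (37/525)    [525 ≡ 5 mod 8 ⇒ (2/525)^2 = +1]
  = (525/37)    [QR: 37 ≡ 1 mod 4, sign kept]
  = (7/37)    [525 ≡ 7 mod 37]
  = (37/7)    [QR: 37 ≡ 1 mod 4, sign kept]
  = (2/7)    [37 ≡ 2 mod 7]
  = (1/7)    [7 ≡ 7 mod 8 ⇒ (2/7) = +1]
  = 1    [(1/7) = 1]
(-148/673) = 1, and 673 is prime, so -148 is a quadratic residue mod 673.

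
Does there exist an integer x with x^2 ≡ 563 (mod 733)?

yes

(563/733)
  = (733/563)    [QR: 733 ≡ 1 mod 4, sign kept]
  = (170/563)    [733 ≡ 170 mod 563]
  = -(85/563)    [563 ≡ 3 mod 8 ⇒ (2/563) = -1]
  = -(563/85)    [QR: 85 ≡ 1 mod 4, sign kept]
  = -(53/85)    [563 ≡ 53 mod 85]
  = -(85/53)    [QR: 53 ≡ 1 mod 4, sign kept]
  = -(32/53)    [85 ≡ 32 mod 53]
  = (1/53)    [53 ≡ 5 mod 8 ⇒ (2/53)^5 = -1]
  = 1    [(1/53) = 1]
(563/733) = 1, and 733 is prime, so 563 is a quadratic residue mod 733.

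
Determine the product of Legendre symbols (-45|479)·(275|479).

-1

By multiplicativity, (-45·275|479) = (-45|479)·(275|479).
First factor (-45|479):
Reduce the numerator: -45 ≡ 434 (mod 479), so (-45|479) = (434|479).
Factor out 2: 434 = 2·217. Since 479 ≡ 7 (mod 8), (2|479) = +1. Now have (217|479).
217 ≡ 1 (mod 4), so quadratic reciprocity gives (217|479) = (479|217). Reduce: 479 ≡ 45 (mod 217). Now have (45|217).
45 ≡ 1 (mod 4), so quadratic reciprocity gives (45|217) = (217|45). Reduce: 217 ≡ 37 (mod 45). Now have (37|45).
37 ≡ 1 (mod 4), so quadratic reciprocity gives (37|45) = (45|37). Reduce: 45 ≡ 8 (mod 37). Now have (8|37).
Factor out 2: 8 = 2^3. Since 37 ≡ 5 (mod 8), (2|37) = -1, and (2|37)^3 = -1. Now have -(1|37).
(1|37) = 1. Collecting the sign factors: -1.
Second factor (275|479):
Both 275 ≡ 3 and 479 ≡ 3 (mod 4), so reciprocity gives (275|479) = -(479|275). Reduce: 479 ≡ 204 (mod 275). Now have -(204|275).
Factor out 2: 204 = 2^2·51. Since 275 ≡ 3 (mod 8), (2|275) = -1, and (2|275)^2 = +1. Now have -(51|275).
Both 51 ≡ 3 and 275 ≡ 3 (mod 4), so reciprocity gives (51|275) = -(275|51). Reduce: 275 ≡ 20 (mod 51). Now have (20|51).
Factor out 2: 20 = 2^2·5. Since 51 ≡ 3 (mod 8), (2|51) = -1, and (2|51)^2 = +1. Now have (5|51).
5 ≡ 1 (mod 4), so quadratic reciprocity gives (5|51) = (51|5). Reduce: 51 ≡ 1 (mod 5). Now have (1|5).
(1|5) = 1. Collecting the sign factors: 1.
Product: (-1)·(1) = -1.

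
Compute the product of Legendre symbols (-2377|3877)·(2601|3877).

-1

By multiplicativity, (-2377·2601|3877) = (-2377|3877)·(2601|3877).
First factor (-2377|3877):
(-2377|3877)
  = (2377|3877)    [3877 ≡ 1 mod 4 ⇒ (-1|3877) = +1]
  = (3877|2377)    [QR: 2377 ≡ 1 mod 4, sign kept]
  = (1500|2377)    [3877 ≡ 1500 mod 2377]
  = (375|2377)    [2377 ≡ 1 mod 8 ⇒ (2|2377)^2 = +1]
  = (2377|375)    [QR: 2377 ≡ 1 mod 4, sign kept]
  = (127|375)    [2377 ≡ 127 mod 375]
  = -(375|127)    [QR: both ≡ 3 mod 4, sign flips]
  = -(121|127)    [375 ≡ 121 mod 127]
  = -(127|121)    [QR: 121 ≡ 1 mod 4, sign kept]
  = -(6|121)    [127 ≡ 6 mod 121]
  = -(3|121)    [121 ≡ 1 mod 8 ⇒ (2|121) = +1]
  = -(121|3)    [QR: 121 ≡ 1 mod 4, sign kept]
  = -(1|3)    [121 ≡ 1 mod 3]
  = -1    [(1|3) = 1]
Second factor (2601|3877):
(2601|3877)
  = (3877|2601)    [QR: 2601 ≡ 1 mod 4, sign kept]
  = (1276|2601)    [3877 ≡ 1276 mod 2601]
  = (319|2601)    [2601 ≡ 1 mod 8 ⇒ (2|2601)^2 = +1]
  = (2601|319)    [QR: 2601 ≡ 1 mod 4, sign kept]
  = (49|319)    [2601 ≡ 49 mod 319]
  = (319|49)    [QR: 49 ≡ 1 mod 4, sign kept]
  = (25|49)    [319 ≡ 25 mod 49]
  = (49|25)    [QR: 25 ≡ 1 mod 4, sign kept]
  = (24|25)    [49 ≡ 24 mod 25]
  = (3|25)    [25 ≡ 1 mod 8 ⇒ (2|25)^3 = +1]
  = (25|3)    [QR: 25 ≡ 1 mod 4, sign kept]
  = (1|3)    [25 ≡ 1 mod 3]
  = 1    [(1|3) = 1]
Product: (-1)·(1) = -1.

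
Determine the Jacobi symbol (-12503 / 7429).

Reduce the numerator: -12503 ≡ 2355 (mod 7429), so (-12503 / 7429) = (2355 / 7429).
7429 ≡ 1 (mod 4), so quadratic reciprocity gives (2355 / 7429) = (7429 / 2355). Reduce: 7429 ≡ 364 (mod 2355). Now have (364 / 2355).
Factor out 2: 364 = 2^2·91. Since 2355 ≡ 3 (mod 8), (2 / 2355) = -1, and (2 / 2355)^2 = +1. Now have (91 / 2355).
Both 91 ≡ 3 and 2355 ≡ 3 (mod 4), so reciprocity gives (91 / 2355) = -(2355 / 91). Reduce: 2355 ≡ 80 (mod 91). Now have -(80 / 91).
Factor out 2: 80 = 2^4·5. Since 91 ≡ 3 (mod 8), (2 / 91) = -1, and (2 / 91)^4 = +1. Now have -(5 / 91).
5 ≡ 1 (mod 4), so quadratic reciprocity gives (5 / 91) = (91 / 5). Reduce: 91 ≡ 1 (mod 5). Now have -(1 / 5).
(1 / 5) = 1. Collecting the sign factors: -1.

-1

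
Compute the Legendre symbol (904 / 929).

Factor out 2: 904 = 2^3·113. Since 929 ≡ 1 (mod 8), (2 / 929) = +1, and (2 / 929)^3 = +1. Now have (113 / 929).
113 ≡ 1 (mod 4), so quadratic reciprocity gives (113 / 929) = (929 / 113). Reduce: 929 ≡ 25 (mod 113). Now have (25 / 113).
25 ≡ 1 (mod 4), so quadratic reciprocity gives (25 / 113) = (113 / 25). Reduce: 113 ≡ 13 (mod 25). Now have (13 / 25).
13 ≡ 1 (mod 4), so quadratic reciprocity gives (13 / 25) = (25 / 13). Reduce: 25 ≡ 12 (mod 13). Now have (12 / 13).
Factor out 2: 12 = 2^2·3. Since 13 ≡ 5 (mod 8), (2 / 13) = -1, and (2 / 13)^2 = +1. Now have (3 / 13).
13 ≡ 1 (mod 4), so quadratic reciprocity gives (3 / 13) = (13 / 3). Reduce: 13 ≡ 1 (mod 3). Now have (1 / 3).
(1 / 3) = 1. Collecting the sign factors: 1.

1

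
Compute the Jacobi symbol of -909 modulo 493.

-1

(-909 / 493)
  = (909 / 493)    [493 ≡ 1 mod 4 ⇒ (-1 / 493) = +1]
  = (416 / 493)    [909 ≡ 416 mod 493]
  = -(13 / 493)    [493 ≡ 5 mod 8 ⇒ (2 / 493)^5 = -1]
  = -(493 / 13)    [QR: 13 ≡ 1 mod 4, sign kept]
  = -(12 / 13)    [493 ≡ 12 mod 13]
  = -(3 / 13)    [13 ≡ 5 mod 8 ⇒ (2 / 13)^2 = +1]
  = -(13 / 3)    [QR: 13 ≡ 1 mod 4, sign kept]
  = -(1 / 3)    [13 ≡ 1 mod 3]
  = -1    [(1 / 3) = 1]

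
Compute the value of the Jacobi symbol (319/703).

(319/703)
  = -(703/319)    [QR: both ≡ 3 mod 4, sign flips]
  = -(65/319)    [703 ≡ 65 mod 319]
  = -(319/65)    [QR: 65 ≡ 1 mod 4, sign kept]
  = -(59/65)    [319 ≡ 59 mod 65]
  = -(65/59)    [QR: 65 ≡ 1 mod 4, sign kept]
  = -(6/59)    [65 ≡ 6 mod 59]
  = (3/59)    [59 ≡ 3 mod 8 ⇒ (2/59) = -1]
  = -(59/3)    [QR: both ≡ 3 mod 4, sign flips]
  = -(2/3)    [59 ≡ 2 mod 3]
  = (1/3)    [3 ≡ 3 mod 8 ⇒ (2/3) = -1]
  = 1    [(1/3) = 1]

1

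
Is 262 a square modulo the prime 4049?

no

Factor out 2: 262 = 2·131. Since 4049 ≡ 1 (mod 8), (2/4049) = +1. Now have (131/4049).
4049 ≡ 1 (mod 4), so quadratic reciprocity gives (131/4049) = (4049/131). Reduce: 4049 ≡ 119 (mod 131). Now have (119/131).
Both 119 ≡ 3 and 131 ≡ 3 (mod 4), so reciprocity gives (119/131) = -(131/119). Reduce: 131 ≡ 12 (mod 119). Now have -(12/119).
Factor out 2: 12 = 2^2·3. Since 119 ≡ 7 (mod 8), (2/119) = +1, and (2/119)^2 = +1. Now have -(3/119).
Both 3 ≡ 3 and 119 ≡ 3 (mod 4), so reciprocity gives (3/119) = -(119/3). Reduce: 119 ≡ 2 (mod 3). Now have (2/3).
Factor out 2: 2 = 2. Since 3 ≡ 3 (mod 8), (2/3) = -1. Now have -(1/3).
(1/3) = 1. Collecting the sign factors: -1.
(262/4049) = -1, and 4049 is prime, so 262 is not a quadratic residue mod 4049.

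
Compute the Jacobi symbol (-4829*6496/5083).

By multiplicativity, (-4829·6496/5083) = (-4829/5083)·(6496/5083).
First factor (-4829/5083):
Pull out -1: (-4829/5083) = (-1/5083)·(4829/5083). Since 5083 ≡ 3 (mod 4), (-1/5083) = -1. Now have -(4829/5083).
4829 ≡ 1 (mod 4), so quadratic reciprocity gives (4829/5083) = (5083/4829). Reduce: 5083 ≡ 254 (mod 4829). Now have -(254/4829).
Factor out 2: 254 = 2·127. Since 4829 ≡ 5 (mod 8), (2/4829) = -1. Now have (127/4829).
4829 ≡ 1 (mod 4), so quadratic reciprocity gives (127/4829) = (4829/127). Reduce: 4829 ≡ 3 (mod 127). Now have (3/127).
Both 3 ≡ 3 and 127 ≡ 3 (mod 4), so reciprocity gives (3/127) = -(127/3). Reduce: 127 ≡ 1 (mod 3). Now have -(1/3).
(1/3) = 1. Collecting the sign factors: -1.
Second factor (6496/5083):
Reduce the numerator: 6496 ≡ 1413 (mod 5083), so (6496/5083) = (1413/5083).
1413 ≡ 1 (mod 4), so quadratic reciprocity gives (1413/5083) = (5083/1413). Reduce: 5083 ≡ 844 (mod 1413). Now have (844/1413).
Factor out 2: 844 = 2^2·211. Since 1413 ≡ 5 (mod 8), (2/1413) = -1, and (2/1413)^2 = +1. Now have (211/1413).
1413 ≡ 1 (mod 4), so quadratic reciprocity gives (211/1413) = (1413/211). Reduce: 1413 ≡ 147 (mod 211). Now have (147/211).
Both 147 ≡ 3 and 211 ≡ 3 (mod 4), so reciprocity gives (147/211) = -(211/147). Reduce: 211 ≡ 64 (mod 147). Now have -(64/147).
Factor out 2: 64 = 2^6. Since 147 ≡ 3 (mod 8), (2/147) = -1, and (2/147)^6 = +1. Now have -(1/147).
(1/147) = 1. Collecting the sign factors: -1.
Product: (-1)·(-1) = 1.

1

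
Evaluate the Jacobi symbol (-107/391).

Reduce the numerator: -107 ≡ 284 (mod 391), so (-107/391) = (284/391).
Factor out 2: 284 = 2^2·71. Since 391 ≡ 7 (mod 8), (2/391) = +1, and (2/391)^2 = +1. Now have (71/391).
Both 71 ≡ 3 and 391 ≡ 3 (mod 4), so reciprocity gives (71/391) = -(391/71). Reduce: 391 ≡ 36 (mod 71). Now have -(36/71).
Factor out 2: 36 = 2^2·9. Since 71 ≡ 7 (mod 8), (2/71) = +1, and (2/71)^2 = +1. Now have -(9/71).
9 ≡ 1 (mod 4), so quadratic reciprocity gives (9/71) = (71/9). Reduce: 71 ≡ 8 (mod 9). Now have -(8/9).
Factor out 2: 8 = 2^3. Since 9 ≡ 1 (mod 8), (2/9) = +1, and (2/9)^3 = +1. Now have -(1/9).
(1/9) = 1. Collecting the sign factors: -1.

-1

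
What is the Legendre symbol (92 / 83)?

Reduce the numerator: 92 ≡ 9 (mod 83), so (92 / 83) = (9 / 83).
9 ≡ 1 (mod 4), so quadratic reciprocity gives (9 / 83) = (83 / 9). Reduce: 83 ≡ 2 (mod 9). Now have (2 / 9).
Factor out 2: 2 = 2. Since 9 ≡ 1 (mod 8), (2 / 9) = +1. Now have (1 / 9).
(1 / 9) = 1. Collecting the sign factors: 1.

1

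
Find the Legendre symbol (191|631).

(191|631)
  = -(631|191)    [QR: both ≡ 3 mod 4, sign flips]
  = -(58|191)    [631 ≡ 58 mod 191]
  = -(29|191)    [191 ≡ 7 mod 8 ⇒ (2|191) = +1]
  = -(191|29)    [QR: 29 ≡ 1 mod 4, sign kept]
  = -(17|29)    [191 ≡ 17 mod 29]
  = -(29|17)    [QR: 17 ≡ 1 mod 4, sign kept]
  = -(12|17)    [29 ≡ 12 mod 17]
  = -(3|17)    [17 ≡ 1 mod 8 ⇒ (2|17)^2 = +1]
  = -(17|3)    [QR: 17 ≡ 1 mod 4, sign kept]
  = -(2|3)    [17 ≡ 2 mod 3]
  = (1|3)    [3 ≡ 3 mod 8 ⇒ (2|3) = -1]
  = 1    [(1|3) = 1]

1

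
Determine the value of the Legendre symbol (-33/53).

Reduce the numerator: -33 ≡ 20 (mod 53), so (-33/53) = (20/53).
Factor out 2: 20 = 2^2·5. Since 53 ≡ 5 (mod 8), (2/53) = -1, and (2/53)^2 = +1. Now have (5/53).
5 ≡ 1 (mod 4), so quadratic reciprocity gives (5/53) = (53/5). Reduce: 53 ≡ 3 (mod 5). Now have (3/5).
5 ≡ 1 (mod 4), so quadratic reciprocity gives (3/5) = (5/3). Reduce: 5 ≡ 2 (mod 3). Now have (2/3).
Factor out 2: 2 = 2. Since 3 ≡ 3 (mod 8), (2/3) = -1. Now have -(1/3).
(1/3) = 1. Collecting the sign factors: -1.

-1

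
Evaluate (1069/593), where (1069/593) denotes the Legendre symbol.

Reduce the numerator: 1069 ≡ 476 (mod 593), so (1069/593) = (476/593).
Factor out 2: 476 = 2^2·119. Since 593 ≡ 1 (mod 8), (2/593) = +1, and (2/593)^2 = +1. Now have (119/593).
593 ≡ 1 (mod 4), so quadratic reciprocity gives (119/593) = (593/119). Reduce: 593 ≡ 117 (mod 119). Now have (117/119).
117 ≡ 1 (mod 4), so quadratic reciprocity gives (117/119) = (119/117). Reduce: 119 ≡ 2 (mod 117). Now have (2/117).
Factor out 2: 2 = 2. Since 117 ≡ 5 (mod 8), (2/117) = -1. Now have -(1/117).
(1/117) = 1. Collecting the sign factors: -1.

-1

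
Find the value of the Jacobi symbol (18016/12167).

(18016/12167)
  = (5849/12167)    [18016 ≡ 5849 mod 12167]
  = (12167/5849)    [QR: 5849 ≡ 1 mod 4, sign kept]
  = (469/5849)    [12167 ≡ 469 mod 5849]
  = (5849/469)    [QR: 469 ≡ 1 mod 4, sign kept]
  = (221/469)    [5849 ≡ 221 mod 469]
  = (469/221)    [QR: 221 ≡ 1 mod 4, sign kept]
  = (27/221)    [469 ≡ 27 mod 221]
  = (221/27)    [QR: 221 ≡ 1 mod 4, sign kept]
  = (5/27)    [221 ≡ 5 mod 27]
  = (27/5)    [QR: 5 ≡ 1 mod 4, sign kept]
  = (2/5)    [27 ≡ 2 mod 5]
  = -(1/5)    [5 ≡ 5 mod 8 ⇒ (2/5) = -1]
  = -1    [(1/5) = 1]

-1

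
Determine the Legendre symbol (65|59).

(65|59)
  = (6|59)    [65 ≡ 6 mod 59]
  = -(3|59)    [59 ≡ 3 mod 8 ⇒ (2|59) = -1]
  = (59|3)    [QR: both ≡ 3 mod 4, sign flips]
  = (2|3)    [59 ≡ 2 mod 3]
  = -(1|3)    [3 ≡ 3 mod 8 ⇒ (2|3) = -1]
  = -1    [(1|3) = 1]

-1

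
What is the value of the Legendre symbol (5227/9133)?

1

(5227/9133)
  = (9133/5227)    [QR: 9133 ≡ 1 mod 4, sign kept]
  = (3906/5227)    [9133 ≡ 3906 mod 5227]
  = -(1953/5227)    [5227 ≡ 3 mod 8 ⇒ (2/5227) = -1]
  = -(5227/1953)    [QR: 1953 ≡ 1 mod 4, sign kept]
  = -(1321/1953)    [5227 ≡ 1321 mod 1953]
  = -(1953/1321)    [QR: 1321 ≡ 1 mod 4, sign kept]
  = -(632/1321)    [1953 ≡ 632 mod 1321]
  = -(79/1321)    [1321 ≡ 1 mod 8 ⇒ (2/1321)^3 = +1]
  = -(1321/79)    [QR: 1321 ≡ 1 mod 4, sign kept]
  = -(57/79)    [1321 ≡ 57 mod 79]
  = -(79/57)    [QR: 57 ≡ 1 mod 4, sign kept]
  = -(22/57)    [79 ≡ 22 mod 57]
  = -(11/57)    [57 ≡ 1 mod 8 ⇒ (2/57) = +1]
  = -(57/11)    [QR: 57 ≡ 1 mod 4, sign kept]
  = -(2/11)    [57 ≡ 2 mod 11]
  = (1/11)    [11 ≡ 3 mod 8 ⇒ (2/11) = -1]
  = 1    [(1/11) = 1]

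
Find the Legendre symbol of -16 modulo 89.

(-16|89)
  = (16|89)    [89 ≡ 1 mod 4 ⇒ (-1|89) = +1]
  = (1|89)    [89 ≡ 1 mod 8 ⇒ (2|89)^4 = +1]
  = 1    [(1|89) = 1]

1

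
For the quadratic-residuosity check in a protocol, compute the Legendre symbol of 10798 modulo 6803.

1

(10798/6803)
  = (3995/6803)    [10798 ≡ 3995 mod 6803]
  = -(6803/3995)    [QR: both ≡ 3 mod 4, sign flips]
  = -(2808/3995)    [6803 ≡ 2808 mod 3995]
  = (351/3995)    [3995 ≡ 3 mod 8 ⇒ (2/3995)^3 = -1]
  = -(3995/351)    [QR: both ≡ 3 mod 4, sign flips]
  = -(134/351)    [3995 ≡ 134 mod 351]
  = -(67/351)    [351 ≡ 7 mod 8 ⇒ (2/351) = +1]
  = (351/67)    [QR: both ≡ 3 mod 4, sign flips]
  = (16/67)    [351 ≡ 16 mod 67]
  = (1/67)    [67 ≡ 3 mod 8 ⇒ (2/67)^4 = +1]
  = 1    [(1/67) = 1]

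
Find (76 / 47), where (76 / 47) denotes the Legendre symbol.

-1

(76 / 47)
  = (29 / 47)    [76 ≡ 29 mod 47]
  = (47 / 29)    [QR: 29 ≡ 1 mod 4, sign kept]
  = (18 / 29)    [47 ≡ 18 mod 29]
  = -(9 / 29)    [29 ≡ 5 mod 8 ⇒ (2 / 29) = -1]
  = -(29 / 9)    [QR: 9 ≡ 1 mod 4, sign kept]
  = -(2 / 9)    [29 ≡ 2 mod 9]
  = -(1 / 9)    [9 ≡ 1 mod 8 ⇒ (2 / 9) = +1]
  = -1    [(1 / 9) = 1]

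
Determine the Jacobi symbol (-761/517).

-1

Reduce the numerator: -761 ≡ 273 (mod 517), so (-761/517) = (273/517).
273 ≡ 1 (mod 4), so quadratic reciprocity gives (273/517) = (517/273). Reduce: 517 ≡ 244 (mod 273). Now have (244/273).
Factor out 2: 244 = 2^2·61. Since 273 ≡ 1 (mod 8), (2/273) = +1, and (2/273)^2 = +1. Now have (61/273).
61 ≡ 1 (mod 4), so quadratic reciprocity gives (61/273) = (273/61). Reduce: 273 ≡ 29 (mod 61). Now have (29/61).
29 ≡ 1 (mod 4), so quadratic reciprocity gives (29/61) = (61/29). Reduce: 61 ≡ 3 (mod 29). Now have (3/29).
29 ≡ 1 (mod 4), so quadratic reciprocity gives (3/29) = (29/3). Reduce: 29 ≡ 2 (mod 3). Now have (2/3).
Factor out 2: 2 = 2. Since 3 ≡ 3 (mod 8), (2/3) = -1. Now have -(1/3).
(1/3) = 1. Collecting the sign factors: -1.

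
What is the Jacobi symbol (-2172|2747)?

1

(-2172|2747)
  = -(2172|2747)    [2747 ≡ 3 mod 4 ⇒ (-1|2747) = -1]
  = -(543|2747)    [2747 ≡ 3 mod 8 ⇒ (2|2747)^2 = +1]
  = (2747|543)    [QR: both ≡ 3 mod 4, sign flips]
  = (32|543)    [2747 ≡ 32 mod 543]
  = (1|543)    [543 ≡ 7 mod 8 ⇒ (2|543)^5 = +1]
  = 1    [(1|543) = 1]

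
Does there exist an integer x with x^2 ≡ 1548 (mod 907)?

no

Reduce the numerator: 1548 ≡ 641 (mod 907), so (1548|907) = (641|907).
641 ≡ 1 (mod 4), so quadratic reciprocity gives (641|907) = (907|641). Reduce: 907 ≡ 266 (mod 641). Now have (266|641).
Factor out 2: 266 = 2·133. Since 641 ≡ 1 (mod 8), (2|641) = +1. Now have (133|641).
133 ≡ 1 (mod 4), so quadratic reciprocity gives (133|641) = (641|133). Reduce: 641 ≡ 109 (mod 133). Now have (109|133).
109 ≡ 1 (mod 4), so quadratic reciprocity gives (109|133) = (133|109). Reduce: 133 ≡ 24 (mod 109). Now have (24|109).
Factor out 2: 24 = 2^3·3. Since 109 ≡ 5 (mod 8), (2|109) = -1, and (2|109)^3 = -1. Now have -(3|109).
109 ≡ 1 (mod 4), so quadratic reciprocity gives (3|109) = (109|3). Reduce: 109 ≡ 1 (mod 3). Now have -(1|3).
(1|3) = 1. Collecting the sign factors: -1.
(1548|907) = -1, and 907 is prime, so 1548 is not a quadratic residue mod 907.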